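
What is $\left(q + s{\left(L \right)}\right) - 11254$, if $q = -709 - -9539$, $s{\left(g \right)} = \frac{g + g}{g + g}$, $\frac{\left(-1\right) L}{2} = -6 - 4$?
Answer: $-2423$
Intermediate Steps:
$L = 20$ ($L = - 2 \left(-6 - 4\right) = \left(-2\right) \left(-10\right) = 20$)
$s{\left(g \right)} = 1$ ($s{\left(g \right)} = \frac{2 g}{2 g} = 2 g \frac{1}{2 g} = 1$)
$q = 8830$ ($q = -709 + 9539 = 8830$)
$\left(q + s{\left(L \right)}\right) - 11254 = \left(8830 + 1\right) - 11254 = 8831 - 11254 = -2423$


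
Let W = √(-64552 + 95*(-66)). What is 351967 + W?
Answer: 351967 + I*√70822 ≈ 3.5197e+5 + 266.12*I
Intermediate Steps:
W = I*√70822 (W = √(-64552 - 6270) = √(-70822) = I*√70822 ≈ 266.12*I)
351967 + W = 351967 + I*√70822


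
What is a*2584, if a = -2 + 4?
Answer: 5168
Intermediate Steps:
a = 2
a*2584 = 2*2584 = 5168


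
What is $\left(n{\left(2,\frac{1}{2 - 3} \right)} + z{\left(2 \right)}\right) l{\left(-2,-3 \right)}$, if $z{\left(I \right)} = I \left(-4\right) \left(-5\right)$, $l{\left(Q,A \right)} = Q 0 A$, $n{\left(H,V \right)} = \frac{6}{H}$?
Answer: $0$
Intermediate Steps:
$l{\left(Q,A \right)} = 0$ ($l{\left(Q,A \right)} = 0 A = 0$)
$z{\left(I \right)} = 20 I$ ($z{\left(I \right)} = - 4 I \left(-5\right) = 20 I$)
$\left(n{\left(2,\frac{1}{2 - 3} \right)} + z{\left(2 \right)}\right) l{\left(-2,-3 \right)} = \left(\frac{6}{2} + 20 \cdot 2\right) 0 = \left(6 \cdot \frac{1}{2} + 40\right) 0 = \left(3 + 40\right) 0 = 43 \cdot 0 = 0$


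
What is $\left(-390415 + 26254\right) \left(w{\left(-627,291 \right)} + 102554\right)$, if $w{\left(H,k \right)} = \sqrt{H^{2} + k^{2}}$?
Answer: $-37346167194 - 1092483 \sqrt{53090} \approx -3.7598 \cdot 10^{10}$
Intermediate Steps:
$\left(-390415 + 26254\right) \left(w{\left(-627,291 \right)} + 102554\right) = \left(-390415 + 26254\right) \left(\sqrt{\left(-627\right)^{2} + 291^{2}} + 102554\right) = - 364161 \left(\sqrt{393129 + 84681} + 102554\right) = - 364161 \left(\sqrt{477810} + 102554\right) = - 364161 \left(3 \sqrt{53090} + 102554\right) = - 364161 \left(102554 + 3 \sqrt{53090}\right) = -37346167194 - 1092483 \sqrt{53090}$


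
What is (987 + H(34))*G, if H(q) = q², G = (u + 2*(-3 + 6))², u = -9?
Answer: 19287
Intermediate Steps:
G = 9 (G = (-9 + 2*(-3 + 6))² = (-9 + 2*3)² = (-9 + 6)² = (-3)² = 9)
(987 + H(34))*G = (987 + 34²)*9 = (987 + 1156)*9 = 2143*9 = 19287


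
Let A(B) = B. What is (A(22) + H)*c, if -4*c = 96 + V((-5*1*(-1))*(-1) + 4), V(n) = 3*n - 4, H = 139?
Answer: -14329/4 ≈ -3582.3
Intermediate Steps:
V(n) = -4 + 3*n
c = -89/4 (c = -(96 + (-4 + 3*((-5*1*(-1))*(-1) + 4)))/4 = -(96 + (-4 + 3*(-5*(-1)*(-1) + 4)))/4 = -(96 + (-4 + 3*(5*(-1) + 4)))/4 = -(96 + (-4 + 3*(-5 + 4)))/4 = -(96 + (-4 + 3*(-1)))/4 = -(96 + (-4 - 3))/4 = -(96 - 7)/4 = -¼*89 = -89/4 ≈ -22.250)
(A(22) + H)*c = (22 + 139)*(-89/4) = 161*(-89/4) = -14329/4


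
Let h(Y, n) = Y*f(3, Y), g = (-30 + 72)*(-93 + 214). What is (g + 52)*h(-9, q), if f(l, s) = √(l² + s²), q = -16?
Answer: -138618*√10 ≈ -4.3835e+5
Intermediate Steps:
g = 5082 (g = 42*121 = 5082)
h(Y, n) = Y*√(9 + Y²) (h(Y, n) = Y*√(3² + Y²) = Y*√(9 + Y²))
(g + 52)*h(-9, q) = (5082 + 52)*(-9*√(9 + (-9)²)) = 5134*(-9*√(9 + 81)) = 5134*(-27*√10) = -138618*√10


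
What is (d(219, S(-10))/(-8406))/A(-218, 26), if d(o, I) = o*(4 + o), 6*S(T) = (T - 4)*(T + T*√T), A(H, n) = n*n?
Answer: -16279/1894152 ≈ -0.0085943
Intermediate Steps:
A(H, n) = n²
S(T) = (-4 + T)*(T + T^(3/2))/6 (S(T) = ((T - 4)*(T + T*√T))/6 = ((-4 + T)*(T + T^(3/2)))/6 = (-4 + T)*(T + T^(3/2))/6)
(d(219, S(-10))/(-8406))/A(-218, 26) = ((219*(4 + 219))/(-8406))/(26²) = ((219*223)*(-1/8406))/676 = (48837*(-1/8406))*(1/676) = -16279/2802*1/676 = -16279/1894152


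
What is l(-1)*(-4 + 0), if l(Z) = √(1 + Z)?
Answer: 0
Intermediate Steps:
l(-1)*(-4 + 0) = √(1 - 1)*(-4 + 0) = √0*(-4) = 0*(-4) = 0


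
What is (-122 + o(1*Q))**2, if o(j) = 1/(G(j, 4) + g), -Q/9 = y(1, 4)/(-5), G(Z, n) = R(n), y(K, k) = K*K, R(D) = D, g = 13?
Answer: 4297329/289 ≈ 14870.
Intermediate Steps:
y(K, k) = K**2
G(Z, n) = n
Q = 9/5 (Q = -9*1**2/(-5) = -9*(-1)/5 = -9*(-1/5) = 9/5 ≈ 1.8000)
o(j) = 1/17 (o(j) = 1/(4 + 13) = 1/17)
(-122 + o(1*Q))**2 = (-122 + 1/17)**2 = (-2073/17)**2 = 4297329/289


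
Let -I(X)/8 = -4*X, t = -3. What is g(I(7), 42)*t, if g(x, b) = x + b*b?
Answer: -5964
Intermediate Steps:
I(X) = 32*X (I(X) = -(-32)*X = 32*X)
g(x, b) = x + b²
g(I(7), 42)*t = (32*7 + 42²)*(-3) = (224 + 1764)*(-3) = 1988*(-3) = -5964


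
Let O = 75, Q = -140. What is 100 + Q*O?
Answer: -10400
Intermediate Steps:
100 + Q*O = 100 - 140*75 = 100 - 10500 = -10400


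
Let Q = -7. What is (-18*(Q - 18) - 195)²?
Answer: 65025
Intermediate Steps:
(-18*(Q - 18) - 195)² = (-18*(-7 - 18) - 195)² = (-18*(-25) - 195)² = (450 - 195)² = 255² = 65025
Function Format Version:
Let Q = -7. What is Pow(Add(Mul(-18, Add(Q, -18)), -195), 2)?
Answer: 65025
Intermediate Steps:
Pow(Add(Mul(-18, Add(Q, -18)), -195), 2) = Pow(Add(Mul(-18, Add(-7, -18)), -195), 2) = Pow(Add(Mul(-18, -25), -195), 2) = Pow(Add(450, -195), 2) = Pow(255, 2) = 65025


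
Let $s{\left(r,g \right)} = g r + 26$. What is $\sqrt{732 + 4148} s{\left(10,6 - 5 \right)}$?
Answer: $144 \sqrt{305} \approx 2514.9$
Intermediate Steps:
$s{\left(r,g \right)} = 26 + g r$
$\sqrt{732 + 4148} s{\left(10,6 - 5 \right)} = \sqrt{732 + 4148} \left(26 + \left(6 - 5\right) 10\right) = \sqrt{4880} \left(26 + \left(6 - 5\right) 10\right) = 4 \sqrt{305} \left(26 + 1 \cdot 10\right) = 4 \sqrt{305} \left(26 + 10\right) = 4 \sqrt{305} \cdot 36 = 144 \sqrt{305}$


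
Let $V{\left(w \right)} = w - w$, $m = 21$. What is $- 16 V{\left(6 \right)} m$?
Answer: $0$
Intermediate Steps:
$V{\left(w \right)} = 0$
$- 16 V{\left(6 \right)} m = \left(-16\right) 0 \cdot 21 = 0 \cdot 21 = 0$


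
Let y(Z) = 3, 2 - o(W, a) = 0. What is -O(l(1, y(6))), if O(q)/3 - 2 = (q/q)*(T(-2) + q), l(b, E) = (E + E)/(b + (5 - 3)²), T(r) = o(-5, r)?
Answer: -78/5 ≈ -15.600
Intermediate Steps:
o(W, a) = 2 (o(W, a) = 2 - 1*0 = 2 + 0 = 2)
T(r) = 2
l(b, E) = 2*E/(4 + b) (l(b, E) = (2*E)/(b + 2²) = (2*E)/(b + 4) = (2*E)/(4 + b) = 2*E/(4 + b))
O(q) = 12 + 3*q (O(q) = 6 + 3*((q/q)*(2 + q)) = 6 + 3*(1*(2 + q)) = 6 + 3*(2 + q) = 6 + (6 + 3*q) = 12 + 3*q)
-O(l(1, y(6))) = -(12 + 3*(2*3/(4 + 1))) = -(12 + 3*(2*3/5)) = -(12 + 3*(2*3*(⅕))) = -(12 + 3*(6/5)) = -(12 + 18/5) = -1*78/5 = -78/5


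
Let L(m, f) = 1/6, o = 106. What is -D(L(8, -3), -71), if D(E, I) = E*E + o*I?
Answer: 270935/36 ≈ 7526.0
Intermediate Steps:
L(m, f) = ⅙ (L(m, f) = 1*(⅙) = ⅙)
D(E, I) = E² + 106*I (D(E, I) = E*E + 106*I = E² + 106*I)
-D(L(8, -3), -71) = -((⅙)² + 106*(-71)) = -(1/36 - 7526) = -1*(-270935/36) = 270935/36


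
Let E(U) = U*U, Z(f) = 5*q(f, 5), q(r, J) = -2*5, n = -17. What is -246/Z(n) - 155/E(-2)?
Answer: -3383/100 ≈ -33.830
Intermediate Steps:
q(r, J) = -10
Z(f) = -50 (Z(f) = 5*(-10) = -50)
E(U) = U**2
-246/Z(n) - 155/E(-2) = -246/(-50) - 155/((-2)**2) = -246*(-1/50) - 155/4 = 123/25 - 155*1/4 = 123/25 - 155/4 = -3383/100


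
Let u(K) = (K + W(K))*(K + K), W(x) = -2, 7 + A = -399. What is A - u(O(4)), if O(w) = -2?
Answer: -422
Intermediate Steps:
A = -406 (A = -7 - 399 = -406)
u(K) = 2*K*(-2 + K) (u(K) = (K - 2)*(K + K) = (-2 + K)*(2*K) = 2*K*(-2 + K))
A - u(O(4)) = -406 - 2*(-2)*(-2 - 2) = -406 - 2*(-2)*(-4) = -406 - 1*16 = -406 - 16 = -422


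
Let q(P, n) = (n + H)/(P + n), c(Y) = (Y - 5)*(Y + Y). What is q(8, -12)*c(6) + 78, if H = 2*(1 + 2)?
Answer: 96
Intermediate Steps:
H = 6 (H = 2*3 = 6)
c(Y) = 2*Y*(-5 + Y) (c(Y) = (-5 + Y)*(2*Y) = 2*Y*(-5 + Y))
q(P, n) = (6 + n)/(P + n) (q(P, n) = (n + 6)/(P + n) = (6 + n)/(P + n))
q(8, -12)*c(6) + 78 = ((6 - 12)/(8 - 12))*(2*6*(-5 + 6)) + 78 = (-6/(-4))*(2*6*1) + 78 = -¼*(-6)*12 + 78 = (3/2)*12 + 78 = 18 + 78 = 96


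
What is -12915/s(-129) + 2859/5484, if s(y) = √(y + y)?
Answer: 953/1828 + 4305*I*√258/86 ≈ 0.52133 + 804.05*I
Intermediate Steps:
s(y) = √2*√y (s(y) = √(2*y) = √2*√y)
-12915/s(-129) + 2859/5484 = -12915*(-I*√258/258) + 2859/5484 = -12915*(-I*√258/258) + 2859*(1/5484) = -12915*(-I*√258/258) + 953/1828 = -(-4305)*I*√258/86 + 953/1828 = 4305*I*√258/86 + 953/1828 = 953/1828 + 4305*I*√258/86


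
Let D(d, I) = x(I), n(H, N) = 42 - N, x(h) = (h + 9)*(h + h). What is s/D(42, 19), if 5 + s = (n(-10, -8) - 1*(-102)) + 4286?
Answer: 4433/1064 ≈ 4.1664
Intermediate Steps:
x(h) = 2*h*(9 + h) (x(h) = (9 + h)*(2*h) = 2*h*(9 + h))
s = 4433 (s = -5 + (((42 - 1*(-8)) - 1*(-102)) + 4286) = -5 + (((42 + 8) + 102) + 4286) = -5 + ((50 + 102) + 4286) = -5 + (152 + 4286) = -5 + 4438 = 4433)
D(d, I) = 2*I*(9 + I)
s/D(42, 19) = 4433/((2*19*(9 + 19))) = 4433/((2*19*28)) = 4433/1064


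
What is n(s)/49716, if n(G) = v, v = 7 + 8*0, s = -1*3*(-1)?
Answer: 7/49716 ≈ 0.00014080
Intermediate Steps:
s = 3 (s = -3*(-1) = 3)
v = 7 (v = 7 + 0 = 7)
n(G) = 7
n(s)/49716 = 7/49716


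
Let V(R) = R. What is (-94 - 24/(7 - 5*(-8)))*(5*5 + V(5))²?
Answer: -3997800/47 ≈ -85060.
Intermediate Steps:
(-94 - 24/(7 - 5*(-8)))*(5*5 + V(5))² = (-94 - 24/(7 - 5*(-8)))*(5*5 + 5)² = (-94 - 24/(7 + 40))*(25 + 5)² = (-94 - 24/47)*30² = (-94 - 24*1/47)*900 = (-94 - 24/47)*900 = -4442/47*900 = -3997800/47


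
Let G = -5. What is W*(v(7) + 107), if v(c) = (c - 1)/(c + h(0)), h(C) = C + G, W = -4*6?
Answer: -2640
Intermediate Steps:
W = -24
h(C) = -5 + C (h(C) = C - 5 = -5 + C)
v(c) = (-1 + c)/(-5 + c) (v(c) = (c - 1)/(c + (-5 + 0)) = (-1 + c)/(c - 5) = (-1 + c)/(-5 + c))
W*(v(7) + 107) = -24*((-1 + 7)/(-5 + 7) + 107) = -24*(6/2 + 107) = -24*((½)*6 + 107) = -24*(3 + 107) = -24*110 = -2640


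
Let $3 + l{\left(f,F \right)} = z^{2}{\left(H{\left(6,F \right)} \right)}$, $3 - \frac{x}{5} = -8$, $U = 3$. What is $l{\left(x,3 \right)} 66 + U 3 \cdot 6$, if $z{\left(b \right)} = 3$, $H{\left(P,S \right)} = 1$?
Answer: $450$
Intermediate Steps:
$x = 55$ ($x = 15 - -40 = 15 + 40 = 55$)
$l{\left(f,F \right)} = 6$ ($l{\left(f,F \right)} = -3 + 3^{2} = -3 + 9 = 6$)
$l{\left(x,3 \right)} 66 + U 3 \cdot 6 = 6 \cdot 66 + 3 \cdot 3 \cdot 6 = 396 + 9 \cdot 6 = 396 + 54 = 450$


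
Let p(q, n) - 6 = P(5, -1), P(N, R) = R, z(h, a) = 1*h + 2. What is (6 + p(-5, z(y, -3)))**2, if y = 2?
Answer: 121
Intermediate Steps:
z(h, a) = 2 + h (z(h, a) = h + 2 = 2 + h)
p(q, n) = 5 (p(q, n) = 6 - 1 = 5)
(6 + p(-5, z(y, -3)))**2 = (6 + 5)**2 = 11**2 = 121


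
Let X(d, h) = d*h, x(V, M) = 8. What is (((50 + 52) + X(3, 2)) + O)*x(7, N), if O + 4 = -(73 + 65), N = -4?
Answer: -272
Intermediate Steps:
O = -142 (O = -4 - (73 + 65) = -4 - 1*138 = -4 - 138 = -142)
(((50 + 52) + X(3, 2)) + O)*x(7, N) = (((50 + 52) + 3*2) - 142)*8 = ((102 + 6) - 142)*8 = (108 - 142)*8 = -34*8 = -272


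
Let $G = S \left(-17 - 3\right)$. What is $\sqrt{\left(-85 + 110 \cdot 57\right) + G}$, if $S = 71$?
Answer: $\sqrt{4765} \approx 69.029$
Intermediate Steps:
$G = -1420$ ($G = 71 \left(-17 - 3\right) = 71 \left(-20\right) = -1420$)
$\sqrt{\left(-85 + 110 \cdot 57\right) + G} = \sqrt{\left(-85 + 110 \cdot 57\right) - 1420} = \sqrt{\left(-85 + 6270\right) - 1420} = \sqrt{6185 - 1420} = \sqrt{4765}$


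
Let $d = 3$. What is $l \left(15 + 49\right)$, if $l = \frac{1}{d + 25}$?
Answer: $\frac{16}{7} \approx 2.2857$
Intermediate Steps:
$l = \frac{1}{28}$ ($l = \frac{1}{3 + 25} = \frac{1}{28} \approx 0.035714$)
$l \left(15 + 49\right) = \frac{15 + 49}{28} = \frac{1}{28} \cdot 64 = \frac{16}{7}$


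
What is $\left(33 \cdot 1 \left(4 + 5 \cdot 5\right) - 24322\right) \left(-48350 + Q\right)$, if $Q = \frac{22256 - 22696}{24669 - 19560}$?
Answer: $\frac{5771636085350}{5109} \approx 1.1297 \cdot 10^{9}$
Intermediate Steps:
$Q = - \frac{440}{5109}$ ($Q = - \frac{440}{24669 - 19560} = - \frac{440}{5109} \approx -0.086123$)
$\left(33 \cdot 1 \left(4 + 5 \cdot 5\right) - 24322\right) \left(-48350 + Q\right) = \left(33 \cdot 1 \left(4 + 5 \cdot 5\right) - 24322\right) \left(-48350 - \frac{440}{5109}\right) = \left(33 \left(4 + 25\right) - 24322\right) \left(- \frac{247020590}{5109}\right) = \left(33 \cdot 29 - 24322\right) \left(- \frac{247020590}{5109}\right) = \left(957 - 24322\right) \left(- \frac{247020590}{5109}\right) = \left(-23365\right) \left(- \frac{247020590}{5109}\right) = \frac{5771636085350}{5109}$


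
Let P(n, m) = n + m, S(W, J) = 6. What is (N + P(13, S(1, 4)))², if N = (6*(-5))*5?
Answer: 17161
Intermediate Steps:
N = -150 (N = -30*5 = -150)
P(n, m) = m + n
(N + P(13, S(1, 4)))² = (-150 + (6 + 13))² = (-150 + 19)² = (-131)² = 17161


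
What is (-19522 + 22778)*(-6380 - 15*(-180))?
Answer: -11982080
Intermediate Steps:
(-19522 + 22778)*(-6380 - 15*(-180)) = 3256*(-6380 + 2700) = 3256*(-3680) = -11982080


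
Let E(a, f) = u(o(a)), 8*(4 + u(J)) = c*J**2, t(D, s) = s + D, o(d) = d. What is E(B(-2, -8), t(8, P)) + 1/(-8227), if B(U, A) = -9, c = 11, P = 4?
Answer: 7066985/65816 ≈ 107.37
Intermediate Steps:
t(D, s) = D + s
u(J) = -4 + 11*J**2/8 (u(J) = -4 + (11*J**2)/8 = -4 + 11*J**2/8)
E(a, f) = -4 + 11*a**2/8
E(B(-2, -8), t(8, P)) + 1/(-8227) = (-4 + (11/8)*(-9)**2) + 1/(-8227) = (-4 + (11/8)*81) - 1/8227 = (-4 + 891/8) - 1/8227 = 859/8 - 1/8227 = 7066985/65816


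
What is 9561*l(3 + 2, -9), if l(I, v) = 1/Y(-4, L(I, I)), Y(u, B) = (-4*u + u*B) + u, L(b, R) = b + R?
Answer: -9561/28 ≈ -341.46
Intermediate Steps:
L(b, R) = R + b
Y(u, B) = -3*u + B*u (Y(u, B) = (-4*u + B*u) + u = -3*u + B*u)
l(I, v) = 1/(12 - 8*I) (l(I, v) = 1/(-4*(-3 + (I + I))) = 1/(-4*(-3 + 2*I)) = 1/(12 - 8*I))
9561*l(3 + 2, -9) = 9561*(1/(4*(3 - 2*(3 + 2)))) = 9561*(1/(4*(3 - 2*5))) = 9561*(1/(4*(3 - 10))) = 9561*((1/4)/(-7)) = 9561*((1/4)*(-1/7)) = 9561*(-1/28) = -9561/28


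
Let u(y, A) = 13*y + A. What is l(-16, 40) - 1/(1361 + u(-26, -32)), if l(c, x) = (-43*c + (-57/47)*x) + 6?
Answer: 30064911/46577 ≈ 645.49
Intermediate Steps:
u(y, A) = A + 13*y
l(c, x) = 6 - 43*c - 57*x/47 (l(c, x) = (-43*c + (-57*1/47)*x) + 6 = (-43*c - 57*x/47) + 6 = 6 - 43*c - 57*x/47)
l(-16, 40) - 1/(1361 + u(-26, -32)) = (6 - 43*(-16) - 57/47*40) - 1/(1361 + (-32 + 13*(-26))) = (6 + 688 - 2280/47) - 1/(1361 + (-32 - 338)) = 30338/47 - 1/(1361 - 370) = 30338/47 - 1/991 = 30064911/46577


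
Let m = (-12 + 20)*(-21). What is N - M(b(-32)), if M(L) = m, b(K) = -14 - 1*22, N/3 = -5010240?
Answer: -15030552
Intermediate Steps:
N = -15030720 (N = 3*(-5010240) = -15030720)
m = -168 (m = 8*(-21) = -168)
b(K) = -36 (b(K) = -14 - 22 = -36)
M(L) = -168
N - M(b(-32)) = -15030720 - 1*(-168) = -15030720 + 168 = -15030552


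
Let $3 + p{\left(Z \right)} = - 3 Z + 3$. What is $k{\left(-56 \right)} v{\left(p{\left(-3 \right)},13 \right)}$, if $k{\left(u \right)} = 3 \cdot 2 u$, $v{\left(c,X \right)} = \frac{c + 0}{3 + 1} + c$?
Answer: $-3780$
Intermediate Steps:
$p{\left(Z \right)} = - 3 Z$ ($p{\left(Z \right)} = -3 - \left(-3 + 3 Z\right) = - 3 Z$)
$v{\left(c,X \right)} = \frac{5 c}{4}$ ($v{\left(c,X \right)} = \frac{c}{4} + c = \frac{5 c}{4}$)
$k{\left(u \right)} = 6 u$
$k{\left(-56 \right)} v{\left(p{\left(-3 \right)},13 \right)} = 6 \left(-56\right) \frac{5 \left(\left(-3\right) \left(-3\right)\right)}{4} = - 336 \cdot \frac{5}{4} \cdot 9 = \left(-336\right) \frac{45}{4} = -3780$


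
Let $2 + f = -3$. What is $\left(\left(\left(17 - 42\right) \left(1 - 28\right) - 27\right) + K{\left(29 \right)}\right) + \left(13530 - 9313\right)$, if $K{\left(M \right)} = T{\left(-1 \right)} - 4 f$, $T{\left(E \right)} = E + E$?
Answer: $4883$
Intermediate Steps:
$f = -5$ ($f = -2 - 3 = -5$)
$T{\left(E \right)} = 2 E$
$K{\left(M \right)} = 18$ ($K{\left(M \right)} = 2 \left(-1\right) - -20 = -2 + 20 = 18$)
$\left(\left(\left(17 - 42\right) \left(1 - 28\right) - 27\right) + K{\left(29 \right)}\right) + \left(13530 - 9313\right) = \left(\left(\left(17 - 42\right) \left(1 - 28\right) - 27\right) + 18\right) + \left(13530 - 9313\right) = \left(\left(\left(-25\right) \left(-27\right) - 27\right) + 18\right) + 4217 = \left(\left(675 - 27\right) + 18\right) + 4217 = \left(648 + 18\right) + 4217 = 666 + 4217 = 4883$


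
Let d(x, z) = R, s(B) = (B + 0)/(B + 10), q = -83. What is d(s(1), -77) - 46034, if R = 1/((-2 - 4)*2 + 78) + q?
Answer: -3043721/66 ≈ -46117.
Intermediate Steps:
s(B) = B/(10 + B)
R = -5477/66 (R = 1/((-2 - 4)*2 + 78) - 83 = 1/(-6*2 + 78) - 83 = 1/(-12 + 78) - 83 = 1/66 - 83 = -5477/66 ≈ -82.985)
d(x, z) = -5477/66
d(s(1), -77) - 46034 = -5477/66 - 46034 = -3043721/66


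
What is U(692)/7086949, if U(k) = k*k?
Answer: 478864/7086949 ≈ 0.067570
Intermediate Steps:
U(k) = k²
U(692)/7086949 = 692²/7086949 = 478864*(1/7086949) = 478864/7086949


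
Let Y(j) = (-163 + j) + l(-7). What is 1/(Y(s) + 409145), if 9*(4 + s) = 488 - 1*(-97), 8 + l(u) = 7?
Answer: 1/409042 ≈ 2.4447e-6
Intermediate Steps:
l(u) = -1 (l(u) = -8 + 7 = -1)
s = 61 (s = -4 + (488 - 1*(-97))/9 = -4 + (488 + 97)/9 = -4 + (⅑)*585 = -4 + 65 = 61)
Y(j) = -164 + j (Y(j) = (-163 + j) - 1 = -164 + j)
1/(Y(s) + 409145) = 1/((-164 + 61) + 409145) = 1/(-103 + 409145) = 1/409042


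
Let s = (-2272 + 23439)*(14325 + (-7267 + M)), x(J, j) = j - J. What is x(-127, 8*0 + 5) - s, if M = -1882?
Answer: -109560260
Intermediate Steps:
s = 109560392 (s = (-2272 + 23439)*(14325 + (-7267 - 1882)) = 21167*(14325 - 9149) = 21167*5176 = 109560392)
x(-127, 8*0 + 5) - s = ((8*0 + 5) - 1*(-127)) - 1*109560392 = ((0 + 5) + 127) - 109560392 = (5 + 127) - 109560392 = 132 - 109560392 = -109560260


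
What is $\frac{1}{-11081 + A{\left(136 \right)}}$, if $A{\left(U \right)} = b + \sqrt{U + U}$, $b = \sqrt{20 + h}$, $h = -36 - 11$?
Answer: $\frac{1}{-11081 + 4 \sqrt{17} + 3 i \sqrt{3}} \approx -9.0379 \cdot 10^{-5} - 4.24 \cdot 10^{-8} i$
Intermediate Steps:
$h = -47$ ($h = -36 - 11 = -47$)
$b = 3 i \sqrt{3}$ ($b = \sqrt{20 - 47} = \sqrt{-27} = 3 i \sqrt{3} \approx 5.1962 i$)
$A{\left(U \right)} = \sqrt{2} \sqrt{U} + 3 i \sqrt{3}$ ($A{\left(U \right)} = 3 i \sqrt{3} + \sqrt{U + U} = 3 i \sqrt{3} + \sqrt{2 U} = 3 i \sqrt{3} + \sqrt{2} \sqrt{U} = \sqrt{2} \sqrt{U} + 3 i \sqrt{3}$)
$\frac{1}{-11081 + A{\left(136 \right)}} = \frac{1}{-11081 + \left(\sqrt{2} \sqrt{136} + 3 i \sqrt{3}\right)} = \frac{1}{-11081 + \left(\sqrt{2} \cdot 2 \sqrt{34} + 3 i \sqrt{3}\right)} = \frac{1}{-11081 + \left(4 \sqrt{17} + 3 i \sqrt{3}\right)} = \frac{1}{-11081 + 4 \sqrt{17} + 3 i \sqrt{3}}$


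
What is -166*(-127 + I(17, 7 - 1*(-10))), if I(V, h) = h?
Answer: 18260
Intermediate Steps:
-166*(-127 + I(17, 7 - 1*(-10))) = -166*(-127 + (7 - 1*(-10))) = -166*(-127 + (7 + 10)) = -166*(-127 + 17) = -166*(-110) = 18260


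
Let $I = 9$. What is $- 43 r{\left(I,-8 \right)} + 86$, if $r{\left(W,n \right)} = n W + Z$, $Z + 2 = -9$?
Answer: $3655$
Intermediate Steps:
$Z = -11$ ($Z = -2 - 9 = -11$)
$r{\left(W,n \right)} = -11 + W n$ ($r{\left(W,n \right)} = n W - 11 = W n - 11 = -11 + W n$)
$- 43 r{\left(I,-8 \right)} + 86 = - 43 \left(-11 + 9 \left(-8\right)\right) + 86 = - 43 \left(-11 - 72\right) + 86 = \left(-43\right) \left(-83\right) + 86 = 3569 + 86 = 3655$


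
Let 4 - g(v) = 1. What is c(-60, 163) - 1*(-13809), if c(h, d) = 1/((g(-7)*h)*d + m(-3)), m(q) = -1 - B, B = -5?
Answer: 405100823/29336 ≈ 13809.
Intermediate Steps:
g(v) = 3 (g(v) = 4 - 1*1 = 4 - 1 = 3)
m(q) = 4 (m(q) = -1 - 1*(-5) = -1 + 5 = 4)
c(h, d) = 1/(4 + 3*d*h) (c(h, d) = 1/((3*h)*d + 4) = 1/(3*d*h + 4) = 1/(4 + 3*d*h))
c(-60, 163) - 1*(-13809) = 1/(4 + 3*163*(-60)) - 1*(-13809) = 1/(4 - 29340) + 13809 = 1/(-29336) + 13809 = -1/29336 + 13809 = 405100823/29336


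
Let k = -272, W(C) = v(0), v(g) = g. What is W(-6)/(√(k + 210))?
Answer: 0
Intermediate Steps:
W(C) = 0
W(-6)/(√(k + 210)) = 0/(√(-272 + 210)) = 0/(√(-62)) = 0/((I*√62)) = 0*(-I*√62/62) = 0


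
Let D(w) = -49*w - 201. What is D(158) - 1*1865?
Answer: -9808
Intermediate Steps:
D(w) = -201 - 49*w
D(158) - 1*1865 = (-201 - 49*158) - 1*1865 = (-201 - 7742) - 1865 = -7943 - 1865 = -9808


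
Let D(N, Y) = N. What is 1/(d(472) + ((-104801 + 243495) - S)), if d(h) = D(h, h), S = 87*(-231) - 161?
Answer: 1/159424 ≈ 6.2726e-6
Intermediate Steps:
S = -20258 (S = -20097 - 161 = -20258)
d(h) = h
1/(d(472) + ((-104801 + 243495) - S)) = 1/(472 + ((-104801 + 243495) - 1*(-20258))) = 1/(472 + (138694 + 20258)) = 1/(472 + 158952) = 1/159424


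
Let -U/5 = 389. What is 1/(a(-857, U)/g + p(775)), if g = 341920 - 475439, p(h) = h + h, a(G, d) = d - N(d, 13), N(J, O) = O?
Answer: 133519/206956408 ≈ 0.00064516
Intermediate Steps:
U = -1945 (U = -5*389 = -1945)
a(G, d) = -13 + d (a(G, d) = d - 1*13 = d - 13 = -13 + d)
p(h) = 2*h
g = -133519
1/(a(-857, U)/g + p(775)) = 1/((-13 - 1945)/(-133519) + 2*775) = 1/(-1958*(-1/133519) + 1550) = 1/(1958/133519 + 1550) = 1/(206956408/133519) = 133519/206956408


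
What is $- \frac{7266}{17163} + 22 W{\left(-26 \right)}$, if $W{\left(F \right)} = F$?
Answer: $- \frac{3274834}{5721} \approx -572.42$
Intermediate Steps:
$- \frac{7266}{17163} + 22 W{\left(-26 \right)} = - \frac{7266}{17163} + 22 \left(-26\right) = \left(-7266\right) \frac{1}{17163} - 572 = - \frac{2422}{5721} - 572 = - \frac{3274834}{5721}$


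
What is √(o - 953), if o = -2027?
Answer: 2*I*√745 ≈ 54.589*I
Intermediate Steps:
√(o - 953) = √(-2027 - 953) = √(-2980) = 2*I*√745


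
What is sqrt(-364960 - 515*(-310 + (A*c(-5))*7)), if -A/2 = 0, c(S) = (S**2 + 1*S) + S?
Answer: 7*I*sqrt(4190) ≈ 453.11*I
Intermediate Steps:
c(S) = S**2 + 2*S (c(S) = (S**2 + S) + S = (S + S**2) + S = S**2 + 2*S)
A = 0 (A = -2*0 = 0)
sqrt(-364960 - 515*(-310 + (A*c(-5))*7)) = sqrt(-364960 - 515*(-310 + (0*(-5*(2 - 5)))*7)) = sqrt(-364960 - 515*(-310 + (0*(-5*(-3)))*7)) = sqrt(-364960 - 515*(-310 + (0*15)*7)) = sqrt(-364960 - 515*(-310 + 0*7)) = sqrt(-364960 - 515*(-310 + 0)) = sqrt(-364960 - 515*(-310)) = sqrt(-364960 + 159650) = sqrt(-205310) = 7*I*sqrt(4190)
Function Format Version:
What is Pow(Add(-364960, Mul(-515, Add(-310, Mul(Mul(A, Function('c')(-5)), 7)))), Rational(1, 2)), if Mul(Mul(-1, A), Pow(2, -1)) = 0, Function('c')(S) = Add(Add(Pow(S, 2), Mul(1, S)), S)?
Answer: Mul(7, I, Pow(4190, Rational(1, 2))) ≈ Mul(453.11, I)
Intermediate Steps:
Function('c')(S) = Add(Pow(S, 2), Mul(2, S)) (Function('c')(S) = Add(Add(Pow(S, 2), S), S) = Add(Add(S, Pow(S, 2)), S) = Add(Pow(S, 2), Mul(2, S)))
A = 0 (A = Mul(-2, 0) = 0)
Pow(Add(-364960, Mul(-515, Add(-310, Mul(Mul(A, Function('c')(-5)), 7)))), Rational(1, 2)) = Pow(Add(-364960, Mul(-515, Add(-310, Mul(Mul(0, Mul(-5, Add(2, -5))), 7)))), Rational(1, 2)) = Pow(Add(-364960, Mul(-515, Add(-310, Mul(Mul(0, Mul(-5, -3)), 7)))), Rational(1, 2)) = Pow(Add(-364960, Mul(-515, Add(-310, Mul(Mul(0, 15), 7)))), Rational(1, 2)) = Pow(Add(-364960, Mul(-515, Add(-310, Mul(0, 7)))), Rational(1, 2)) = Pow(Add(-364960, Mul(-515, Add(-310, 0))), Rational(1, 2)) = Pow(Add(-364960, Mul(-515, -310)), Rational(1, 2)) = Pow(Add(-364960, 159650), Rational(1, 2)) = Pow(-205310, Rational(1, 2)) = Mul(7, I, Pow(4190, Rational(1, 2)))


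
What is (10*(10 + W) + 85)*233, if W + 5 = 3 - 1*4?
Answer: 29125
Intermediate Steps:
W = -6 (W = -5 + (3 - 1*4) = -5 + (3 - 4) = -5 - 1 = -6)
(10*(10 + W) + 85)*233 = (10*(10 - 6) + 85)*233 = (10*4 + 85)*233 = (40 + 85)*233 = 125*233 = 29125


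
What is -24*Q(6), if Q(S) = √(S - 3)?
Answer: -24*√3 ≈ -41.569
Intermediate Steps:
Q(S) = √(-3 + S)
-24*Q(6) = -24*√(-3 + 6) = -24*√3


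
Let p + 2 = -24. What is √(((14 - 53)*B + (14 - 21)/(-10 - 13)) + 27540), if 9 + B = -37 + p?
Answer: √16054253/23 ≈ 174.21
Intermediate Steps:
p = -26 (p = -2 - 24 = -26)
B = -72 (B = -9 + (-37 - 26) = -9 - 63 = -72)
√(((14 - 53)*B + (14 - 21)/(-10 - 13)) + 27540) = √(((14 - 53)*(-72) + (14 - 21)/(-10 - 13)) + 27540) = √((-39*(-72) - 7/(-23)) + 27540) = √((2808 - 7*(-1/23)) + 27540) = √((2808 + 7/23) + 27540) = √(64591/23 + 27540) = √(698011/23) = √16054253/23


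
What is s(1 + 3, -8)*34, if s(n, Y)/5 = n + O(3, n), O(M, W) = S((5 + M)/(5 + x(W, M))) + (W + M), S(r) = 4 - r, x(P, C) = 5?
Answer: 2414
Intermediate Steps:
O(M, W) = 7/2 + W + 9*M/10 (O(M, W) = (4 - (5 + M)/(5 + 5)) + (W + M) = (4 - (5 + M)/10) + (M + W) = (4 - (½ + M/10)) + (M + W) = (4 + (-½ - M/10)) + (M + W) = (7/2 - M/10) + (M + W) = 7/2 + W + 9*M/10)
s(n, Y) = 31 + 10*n (s(n, Y) = 5*(n + (7/2 + n + (9/10)*3)) = 5*(n + (7/2 + n + 27/10)) = 5*(n + (31/5 + n)) = 5*(31/5 + 2*n) = 31 + 10*n)
s(1 + 3, -8)*34 = (31 + 10*(1 + 3))*34 = (31 + 10*4)*34 = (31 + 40)*34 = 71*34 = 2414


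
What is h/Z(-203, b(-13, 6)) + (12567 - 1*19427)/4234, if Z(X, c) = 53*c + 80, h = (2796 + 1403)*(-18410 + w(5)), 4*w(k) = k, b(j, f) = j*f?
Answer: 654506732825/34329272 ≈ 19066.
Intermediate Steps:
b(j, f) = f*j
w(k) = k/4
h = -309193365/4 (h = (2796 + 1403)*(-18410 + (1/4)*5) = 4199*(-18410 + 5/4) = 4199*(-73635/4) = -309193365/4 ≈ -7.7298e+7)
Z(X, c) = 80 + 53*c
h/Z(-203, b(-13, 6)) + (12567 - 1*19427)/4234 = -309193365/(4*(80 + 53*(6*(-13)))) + (12567 - 1*19427)/4234 = -309193365/(4*(80 + 53*(-78))) + (12567 - 19427)*(1/4234) = -309193365/(4*(80 - 4134)) - 6860*1/4234 = -309193365/4/(-4054) - 3430/2117 = -309193365/4*(-1/4054) - 3430/2117 = 309193365/16216 - 3430/2117 = 654506732825/34329272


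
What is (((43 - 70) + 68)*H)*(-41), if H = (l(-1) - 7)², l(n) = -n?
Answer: -60516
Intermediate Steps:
H = 36 (H = (-1*(-1) - 7)² = (1 - 7)² = (-6)² = 36)
(((43 - 70) + 68)*H)*(-41) = (((43 - 70) + 68)*36)*(-41) = ((-27 + 68)*36)*(-41) = (41*36)*(-41) = 1476*(-41) = -60516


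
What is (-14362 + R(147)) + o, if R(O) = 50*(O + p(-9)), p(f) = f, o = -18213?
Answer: -25675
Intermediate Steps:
R(O) = -450 + 50*O (R(O) = 50*(O - 9) = 50*(-9 + O) = -450 + 50*O)
(-14362 + R(147)) + o = (-14362 + (-450 + 50*147)) - 18213 = (-14362 + (-450 + 7350)) - 18213 = (-14362 + 6900) - 18213 = -7462 - 18213 = -25675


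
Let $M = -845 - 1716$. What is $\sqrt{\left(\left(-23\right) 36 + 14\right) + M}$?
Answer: $15 i \sqrt{15} \approx 58.095 i$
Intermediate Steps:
$M = -2561$
$\sqrt{\left(\left(-23\right) 36 + 14\right) + M} = \sqrt{\left(\left(-23\right) 36 + 14\right) - 2561} = \sqrt{\left(-828 + 14\right) - 2561} = \sqrt{-814 - 2561} = \sqrt{-3375} = 15 i \sqrt{15}$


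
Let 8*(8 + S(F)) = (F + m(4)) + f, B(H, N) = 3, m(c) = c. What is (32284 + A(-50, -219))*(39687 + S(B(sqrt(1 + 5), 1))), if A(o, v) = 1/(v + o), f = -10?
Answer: 2756678820455/2152 ≈ 1.2810e+9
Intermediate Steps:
A(o, v) = 1/(o + v)
S(F) = -35/4 + F/8 (S(F) = -8 + ((F + 4) - 10)/8 = -8 + ((4 + F) - 10)/8 = -8 + (-6 + F)/8 = -8 + (-3/4 + F/8) = -35/4 + F/8)
(32284 + A(-50, -219))*(39687 + S(B(sqrt(1 + 5), 1))) = (32284 + 1/(-50 - 219))*(39687 + (-35/4 + (1/8)*3)) = (32284 + 1/(-269))*(39687 + (-35/4 + 3/8)) = (32284 - 1/269)*(39687 - 67/8) = (8684395/269)*(317429/8) = 2756678820455/2152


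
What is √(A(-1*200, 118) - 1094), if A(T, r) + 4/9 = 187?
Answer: I*√8167/3 ≈ 30.124*I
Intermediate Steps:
A(T, r) = 1679/9 (A(T, r) = -4/9 + 187 = 1679/9)
√(A(-1*200, 118) - 1094) = √(1679/9 - 1094) = √(-8167/9) = I*√8167/3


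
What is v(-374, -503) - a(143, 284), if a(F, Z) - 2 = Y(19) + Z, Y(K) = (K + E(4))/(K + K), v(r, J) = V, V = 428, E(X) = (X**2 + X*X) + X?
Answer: 5341/38 ≈ 140.55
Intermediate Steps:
E(X) = X + 2*X**2 (E(X) = (X**2 + X**2) + X = 2*X**2 + X = X + 2*X**2)
v(r, J) = 428
Y(K) = (36 + K)/(2*K) (Y(K) = (K + 4*(1 + 2*4))/(K + K) = (K + 4*(1 + 8))/((2*K)) = (K + 4*9)*(1/(2*K)) = (K + 36)*(1/(2*K)) = (36 + K)*(1/(2*K)) = (36 + K)/(2*K))
a(F, Z) = 131/38 + Z (a(F, Z) = 2 + ((1/2)*(36 + 19)/19 + Z) = 2 + ((1/2)*(1/19)*55 + Z) = 2 + (55/38 + Z) = 131/38 + Z)
v(-374, -503) - a(143, 284) = 428 - (131/38 + 284) = 428 - 1*10923/38 = 428 - 10923/38 = 5341/38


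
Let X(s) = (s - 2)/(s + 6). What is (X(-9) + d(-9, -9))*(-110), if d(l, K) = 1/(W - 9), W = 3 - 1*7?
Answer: -15400/39 ≈ -394.87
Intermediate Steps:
W = -4 (W = 3 - 7 = -4)
d(l, K) = -1/13 (d(l, K) = 1/(-4 - 9) = 1/(-13) = -1/13)
X(s) = (-2 + s)/(6 + s)
(X(-9) + d(-9, -9))*(-110) = ((-2 - 9)/(6 - 9) - 1/13)*(-110) = (-11/(-3) - 1/13)*(-110) = (-⅓*(-11) - 1/13)*(-110) = (11/3 - 1/13)*(-110) = (140/39)*(-110) = -15400/39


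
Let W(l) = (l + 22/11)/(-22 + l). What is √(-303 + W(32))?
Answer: I*√7490/5 ≈ 17.309*I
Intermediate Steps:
W(l) = (2 + l)/(-22 + l) (W(l) = (l + 22*(1/11))/(-22 + l) = (l + 2)/(-22 + l) = (2 + l)/(-22 + l))
√(-303 + W(32)) = √(-303 + (2 + 32)/(-22 + 32)) = √(-303 + 34/10) = √(-303 + (⅒)*34) = √(-303 + 17/5) = √(-1498/5) = I*√7490/5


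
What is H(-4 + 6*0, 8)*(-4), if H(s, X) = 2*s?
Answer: 32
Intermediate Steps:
H(-4 + 6*0, 8)*(-4) = (2*(-4 + 6*0))*(-4) = (2*(-4 + 0))*(-4) = (2*(-4))*(-4) = -8*(-4) = 32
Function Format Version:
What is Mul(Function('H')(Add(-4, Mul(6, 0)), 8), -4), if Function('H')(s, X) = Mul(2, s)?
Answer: 32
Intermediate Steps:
Mul(Function('H')(Add(-4, Mul(6, 0)), 8), -4) = Mul(Mul(2, Add(-4, Mul(6, 0))), -4) = Mul(Mul(2, Add(-4, 0)), -4) = Mul(Mul(2, -4), -4) = Mul(-8, -4) = 32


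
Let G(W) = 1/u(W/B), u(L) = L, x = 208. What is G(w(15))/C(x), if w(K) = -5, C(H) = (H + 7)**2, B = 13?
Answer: -13/231125 ≈ -5.6247e-5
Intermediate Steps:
C(H) = (7 + H)**2
G(W) = 13/W (G(W) = 1/(W/13) = 13/W)
G(w(15))/C(x) = (13/(-5))/((7 + 208)**2) = (13*(-1/5))/(215**2) = -13/5/46225 = -13/5*1/46225 = -13/231125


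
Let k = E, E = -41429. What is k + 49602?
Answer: 8173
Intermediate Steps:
k = -41429
k + 49602 = -41429 + 49602 = 8173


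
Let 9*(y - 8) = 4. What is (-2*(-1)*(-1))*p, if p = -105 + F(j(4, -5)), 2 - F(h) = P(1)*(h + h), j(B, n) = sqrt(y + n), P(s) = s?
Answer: 206 + 4*sqrt(31)/3 ≈ 213.42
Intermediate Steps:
y = 76/9 (y = 8 + (1/9)*4 = 8 + 4/9 = 76/9 ≈ 8.4444)
j(B, n) = sqrt(76/9 + n)
F(h) = 2 - 2*h (F(h) = 2 - (h + h) = 2 - 2*h)
p = -103 - 2*sqrt(31)/3 (p = -105 + (2 - 2*sqrt(76 + 9*(-5))/3) = -105 + (2 - 2*sqrt(76 - 45)/3) = -105 + (2 - 2*sqrt(31)/3) = -103 - 2*sqrt(31)/3 ≈ -106.71)
(-2*(-1)*(-1))*p = (-2*(-1)*(-1))*(-103 - 2*sqrt(31)/3) = (2*(-1))*(-103 - 2*sqrt(31)/3) = -2*(-103 - 2*sqrt(31)/3) = 206 + 4*sqrt(31)/3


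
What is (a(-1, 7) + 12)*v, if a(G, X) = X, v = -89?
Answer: -1691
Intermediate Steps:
(a(-1, 7) + 12)*v = (7 + 12)*(-89) = 19*(-89) = -1691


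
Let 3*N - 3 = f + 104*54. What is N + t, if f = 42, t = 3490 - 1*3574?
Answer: 1803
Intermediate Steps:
t = -84 (t = 3490 - 3574 = -84)
N = 1887 (N = 1 + (42 + 104*54)/3 = 1 + (42 + 5616)/3 = 1 + (⅓)*5658 = 1 + 1886 = 1887)
N + t = 1887 - 84 = 1803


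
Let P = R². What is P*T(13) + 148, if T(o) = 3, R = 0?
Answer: 148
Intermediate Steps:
P = 0 (P = 0² = 0)
P*T(13) + 148 = 0*3 + 148 = 0 + 148 = 148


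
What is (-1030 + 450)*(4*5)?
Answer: -11600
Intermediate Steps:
(-1030 + 450)*(4*5) = -580*20 = -11600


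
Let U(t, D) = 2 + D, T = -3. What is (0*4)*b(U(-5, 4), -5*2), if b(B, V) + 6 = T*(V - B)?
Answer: 0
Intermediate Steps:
b(B, V) = -6 - 3*V + 3*B (b(B, V) = -6 - 3*(V - B) = -6 + (-3*V + 3*B) = -6 - 3*V + 3*B)
(0*4)*b(U(-5, 4), -5*2) = (0*4)*(-6 - (-15)*2 + 3*(2 + 4)) = 0*(-6 - 3*(-10) + 3*6) = 0*(-6 + 30 + 18) = 0*42 = 0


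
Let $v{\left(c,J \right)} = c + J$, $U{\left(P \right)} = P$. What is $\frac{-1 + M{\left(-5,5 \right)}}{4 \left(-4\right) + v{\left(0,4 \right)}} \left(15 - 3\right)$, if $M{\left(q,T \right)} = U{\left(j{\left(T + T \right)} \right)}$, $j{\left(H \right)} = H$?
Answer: $-9$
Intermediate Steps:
$M{\left(q,T \right)} = 2 T$ ($M{\left(q,T \right)} = T + T = 2 T$)
$v{\left(c,J \right)} = J + c$
$\frac{-1 + M{\left(-5,5 \right)}}{4 \left(-4\right) + v{\left(0,4 \right)}} \left(15 - 3\right) = \frac{-1 + 2 \cdot 5}{4 \left(-4\right) + \left(4 + 0\right)} \left(15 - 3\right) = \frac{-1 + 10}{-16 + 4} \cdot 12 = \frac{9}{-12} \cdot 12 = 9 \left(- \frac{1}{12}\right) 12 = \left(- \frac{3}{4}\right) 12 = -9$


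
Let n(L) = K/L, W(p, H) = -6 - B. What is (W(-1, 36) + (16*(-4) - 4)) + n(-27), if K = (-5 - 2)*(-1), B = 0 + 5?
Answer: -2140/27 ≈ -79.259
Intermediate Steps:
B = 5
W(p, H) = -11 (W(p, H) = -6 - 1*5 = -6 - 5 = -11)
K = 7 (K = -7*(-1) = 7)
n(L) = 7/L
(W(-1, 36) + (16*(-4) - 4)) + n(-27) = (-11 + (16*(-4) - 4)) + 7/(-27) = (-11 + (-64 - 4)) + 7*(-1/27) = (-11 - 68) - 7/27 = -79 - 7/27 = -2140/27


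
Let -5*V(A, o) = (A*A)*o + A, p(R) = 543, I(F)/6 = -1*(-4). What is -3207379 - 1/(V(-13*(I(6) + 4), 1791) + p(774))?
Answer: -761102238859398/237297257 ≈ -3.2074e+6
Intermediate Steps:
I(F) = 24 (I(F) = 6*(-1*(-4)) = 6*4 = 24)
V(A, o) = -A/5 - o*A²/5 (V(A, o) = -((A*A)*o + A)/5 = -(A²*o + A)/5 = -(o*A² + A)/5 = -(A + o*A²)/5 = -A/5 - o*A²/5)
-3207379 - 1/(V(-13*(I(6) + 4), 1791) + p(774)) = -3207379 - 1/(-(-13*(24 + 4))*(1 - 13*(24 + 4)*1791)/5 + 543) = -3207379 - 1/(-(-13*28)*(1 - 13*28*1791)/5 + 543) = -3207379 - 1/(-⅕*(-364)*(1 - 364*1791) + 543) = -3207379 - 1/(-⅕*(-364)*(1 - 651924) + 543) = -3207379 - 1/(-⅕*(-364)*(-651923) + 543) = -3207379 - 1/(-237299972/5 + 543) = -3207379 - 1/(-237297257/5) = -3207379 - 1*(-5/237297257) = -3207379 + 5/237297257 = -761102238859398/237297257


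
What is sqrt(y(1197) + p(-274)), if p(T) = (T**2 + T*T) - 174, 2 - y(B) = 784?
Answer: 2*sqrt(37299) ≈ 386.26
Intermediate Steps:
y(B) = -782 (y(B) = 2 - 1*784 = 2 - 784 = -782)
p(T) = -174 + 2*T**2 (p(T) = (T**2 + T**2) - 174 = 2*T**2 - 174 = -174 + 2*T**2)
sqrt(y(1197) + p(-274)) = sqrt(-782 + (-174 + 2*(-274)**2)) = sqrt(-782 + (-174 + 2*75076)) = sqrt(-782 + (-174 + 150152)) = sqrt(-782 + 149978) = sqrt(149196) = 2*sqrt(37299)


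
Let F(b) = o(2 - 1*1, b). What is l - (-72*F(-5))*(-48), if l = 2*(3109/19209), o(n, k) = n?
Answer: -66380086/19209 ≈ -3455.7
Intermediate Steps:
F(b) = 1 (F(b) = 2 - 1*1 = 2 - 1 = 1)
l = 6218/19209 (l = 2*(3109*(1/19209)) = 2*(3109/19209) = 6218/19209 ≈ 0.32370)
l - (-72*F(-5))*(-48) = 6218/19209 - (-72*1)*(-48) = 6218/19209 - (-72)*(-48) = 6218/19209 - 1*3456 = 6218/19209 - 3456 = -66380086/19209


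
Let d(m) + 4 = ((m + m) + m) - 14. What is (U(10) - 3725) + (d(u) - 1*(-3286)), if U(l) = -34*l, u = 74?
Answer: -575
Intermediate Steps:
d(m) = -18 + 3*m (d(m) = -4 + (((m + m) + m) - 14) = -4 + ((2*m + m) - 14) = -4 + (3*m - 14) = -4 + (-14 + 3*m) = -18 + 3*m)
(U(10) - 3725) + (d(u) - 1*(-3286)) = (-34*10 - 3725) + ((-18 + 3*74) - 1*(-3286)) = (-340 - 3725) + ((-18 + 222) + 3286) = -4065 + (204 + 3286) = -4065 + 3490 = -575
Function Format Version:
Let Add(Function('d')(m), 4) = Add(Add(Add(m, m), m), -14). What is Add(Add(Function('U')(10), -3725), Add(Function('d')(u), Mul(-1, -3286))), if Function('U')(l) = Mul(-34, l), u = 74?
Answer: -575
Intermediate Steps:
Function('d')(m) = Add(-18, Mul(3, m)) (Function('d')(m) = Add(-4, Add(Add(Add(m, m), m), -14)) = Add(-4, Add(Add(Mul(2, m), m), -14)) = Add(-4, Add(Mul(3, m), -14)) = Add(-4, Add(-14, Mul(3, m))) = Add(-18, Mul(3, m)))
Add(Add(Function('U')(10), -3725), Add(Function('d')(u), Mul(-1, -3286))) = Add(Add(Mul(-34, 10), -3725), Add(Add(-18, Mul(3, 74)), Mul(-1, -3286))) = Add(Add(-340, -3725), Add(Add(-18, 222), 3286)) = Add(-4065, Add(204, 3286)) = Add(-4065, 3490) = -575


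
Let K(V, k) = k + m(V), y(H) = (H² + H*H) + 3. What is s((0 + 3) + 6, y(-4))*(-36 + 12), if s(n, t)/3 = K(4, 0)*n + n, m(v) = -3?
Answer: 1296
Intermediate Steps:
y(H) = 3 + 2*H² (y(H) = (H² + H²) + 3 = 2*H² + 3 = 3 + 2*H²)
K(V, k) = -3 + k (K(V, k) = k - 3 = -3 + k)
s(n, t) = -6*n (s(n, t) = 3*((-3 + 0)*n + n) = 3*(-3*n + n) = 3*(-2*n) = -6*n)
s((0 + 3) + 6, y(-4))*(-36 + 12) = (-6*((0 + 3) + 6))*(-36 + 12) = -6*(3 + 6)*(-24) = -6*9*(-24) = -54*(-24) = 1296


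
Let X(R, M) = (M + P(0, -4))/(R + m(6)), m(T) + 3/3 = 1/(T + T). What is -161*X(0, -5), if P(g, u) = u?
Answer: -17388/11 ≈ -1580.7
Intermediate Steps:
m(T) = -1 + 1/(2*T) (m(T) = -1 + 1/(T + T) = -1 + 1/(2*T))
X(R, M) = (-4 + M)/(-11/12 + R) (X(R, M) = (M - 4)/(R + (½ - 1*6)/6) = (-4 + M)/(R + (½ - 6)/6) = (-4 + M)/(R + (⅙)*(-11/2)) = (-4 + M)/(R - 11/12) = (-4 + M)/(-11/12 + R))
-161*X(0, -5) = -1932*(-4 - 5)/(-11 + 12*0) = -1932*(-9)/(-11 + 0) = -1932*(-9)/(-11) = -1932*(-1)*(-9)/11 = -161*108/11 = -17388/11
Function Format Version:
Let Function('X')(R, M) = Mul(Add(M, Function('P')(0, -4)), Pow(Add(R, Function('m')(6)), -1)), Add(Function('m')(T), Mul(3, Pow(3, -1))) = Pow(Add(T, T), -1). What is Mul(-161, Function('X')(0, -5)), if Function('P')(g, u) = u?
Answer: Rational(-17388, 11) ≈ -1580.7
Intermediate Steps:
Function('m')(T) = Add(-1, Mul(Rational(1, 2), Pow(T, -1))) (Function('m')(T) = Add(-1, Pow(Add(T, T), -1)) = Add(-1, Pow(Mul(2, T), -1)) = Add(-1, Mul(Rational(1, 2), Pow(T, -1))))
Function('X')(R, M) = Mul(Pow(Add(Rational(-11, 12), R), -1), Add(-4, M)) (Function('X')(R, M) = Mul(Add(M, -4), Pow(Add(R, Mul(Pow(6, -1), Add(Rational(1, 2), Mul(-1, 6)))), -1)) = Mul(Add(-4, M), Pow(Add(R, Mul(Rational(1, 6), Add(Rational(1, 2), -6))), -1)) = Mul(Add(-4, M), Pow(Add(R, Mul(Rational(1, 6), Rational(-11, 2))), -1)) = Mul(Add(-4, M), Pow(Add(R, Rational(-11, 12)), -1)) = Mul(Add(-4, M), Pow(Add(Rational(-11, 12), R), -1)) = Mul(Pow(Add(Rational(-11, 12), R), -1), Add(-4, M)))
Mul(-161, Function('X')(0, -5)) = Mul(-161, Mul(12, Pow(Add(-11, Mul(12, 0)), -1), Add(-4, -5))) = Mul(-161, Mul(12, Pow(Add(-11, 0), -1), -9)) = Mul(-161, Mul(12, Pow(-11, -1), -9)) = Mul(-161, Mul(12, Rational(-1, 11), -9)) = Mul(-161, Rational(108, 11)) = Rational(-17388, 11)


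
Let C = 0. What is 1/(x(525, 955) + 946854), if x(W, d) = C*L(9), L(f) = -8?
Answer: 1/946854 ≈ 1.0561e-6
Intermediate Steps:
x(W, d) = 0 (x(W, d) = 0*(-8) = 0)
1/(x(525, 955) + 946854) = 1/(0 + 946854) = 1/946854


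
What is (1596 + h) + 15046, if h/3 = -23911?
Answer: -55091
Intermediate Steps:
h = -71733 (h = 3*(-23911) = -71733)
(1596 + h) + 15046 = (1596 - 71733) + 15046 = -70137 + 15046 = -55091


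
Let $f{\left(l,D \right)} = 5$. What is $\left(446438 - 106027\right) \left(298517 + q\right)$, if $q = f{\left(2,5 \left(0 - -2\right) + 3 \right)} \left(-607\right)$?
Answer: $100585323102$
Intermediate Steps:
$q = -3035$ ($q = 5 \left(-607\right) = -3035$)
$\left(446438 - 106027\right) \left(298517 + q\right) = \left(446438 - 106027\right) \left(298517 - 3035\right) = 340411 \cdot 295482 = 100585323102$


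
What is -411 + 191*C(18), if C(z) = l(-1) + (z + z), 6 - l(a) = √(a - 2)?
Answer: 7611 - 191*I*√3 ≈ 7611.0 - 330.82*I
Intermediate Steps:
l(a) = 6 - √(-2 + a) (l(a) = 6 - √(a - 2) = 6 - √(-2 + a))
C(z) = 6 + 2*z - I*√3 (C(z) = (6 - √(-2 - 1)) + (z + z) = (6 - √(-3)) + 2*z = (6 - I*√3) + 2*z = 6 + 2*z - I*√3)
-411 + 191*C(18) = -411 + 191*(6 + 2*18 - I*√3) = -411 + 191*(6 + 36 - I*√3) = -411 + 191*(42 - I*√3) = -411 + (8022 - 191*I*√3) = 7611 - 191*I*√3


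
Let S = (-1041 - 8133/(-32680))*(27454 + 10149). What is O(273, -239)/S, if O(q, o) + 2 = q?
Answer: -8856280/1278943722441 ≈ -6.9247e-6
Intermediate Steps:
O(q, o) = -2 + q
S = -1278943722441/32680 (S = (-1041 - 8133*(-1/32680))*37603 = (-1041 + 8133/32680)*37603 = -34011747/32680*37603 = -1278943722441/32680 ≈ -3.9135e+7)
O(273, -239)/S = (-2 + 273)/(-1278943722441/32680) = 271*(-32680/1278943722441) = -8856280/1278943722441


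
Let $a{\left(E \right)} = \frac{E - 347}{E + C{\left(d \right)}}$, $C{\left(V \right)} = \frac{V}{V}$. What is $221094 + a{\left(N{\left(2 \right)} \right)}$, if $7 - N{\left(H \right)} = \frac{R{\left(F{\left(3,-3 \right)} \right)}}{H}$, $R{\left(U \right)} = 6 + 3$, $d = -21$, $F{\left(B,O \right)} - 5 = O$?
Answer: $\frac{1546969}{7} \approx 2.21 \cdot 10^{5}$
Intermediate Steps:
$F{\left(B,O \right)} = 5 + O$
$C{\left(V \right)} = 1$
$R{\left(U \right)} = 9$
$N{\left(H \right)} = 7 - \frac{9}{H}$
$a{\left(E \right)} = \frac{-347 + E}{1 + E}$ ($a{\left(E \right)} = \frac{E - 347}{E + 1} = \frac{-347 + E}{1 + E}$)
$221094 + a{\left(N{\left(2 \right)} \right)} = 221094 + \frac{-347 + \left(7 - \frac{9}{2}\right)}{1 + \left(7 - \frac{9}{2}\right)} = 221094 + \frac{-347 + \frac{5}{2}}{1 + \frac{5}{2}} = 221094 + \frac{1}{\frac{7}{2}} \left(- \frac{689}{2}\right) = 221094 + \frac{2}{7} \left(- \frac{689}{2}\right) = 221094 - \frac{689}{7} = \frac{1546969}{7}$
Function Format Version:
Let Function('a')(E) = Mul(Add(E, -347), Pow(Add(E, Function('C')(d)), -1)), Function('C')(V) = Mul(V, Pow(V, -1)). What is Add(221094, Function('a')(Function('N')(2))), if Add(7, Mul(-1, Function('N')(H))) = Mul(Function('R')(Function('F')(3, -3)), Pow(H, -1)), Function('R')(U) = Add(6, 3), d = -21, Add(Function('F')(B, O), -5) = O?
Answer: Rational(1546969, 7) ≈ 2.2100e+5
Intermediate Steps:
Function('F')(B, O) = Add(5, O)
Function('C')(V) = 1
Function('R')(U) = 9
Function('N')(H) = Add(7, Mul(-9, Pow(H, -1))) (Function('N')(H) = Add(7, Mul(-1, Mul(9, Pow(H, -1)))) = Add(7, Mul(-9, Pow(H, -1))))
Function('a')(E) = Mul(Pow(Add(1, E), -1), Add(-347, E)) (Function('a')(E) = Mul(Add(E, -347), Pow(Add(E, 1), -1)) = Mul(Add(-347, E), Pow(Add(1, E), -1)) = Mul(Pow(Add(1, E), -1), Add(-347, E)))
Add(221094, Function('a')(Function('N')(2))) = Add(221094, Mul(Pow(Add(1, Add(7, Mul(-9, Pow(2, -1)))), -1), Add(-347, Add(7, Mul(-9, Pow(2, -1)))))) = Add(221094, Mul(Pow(Add(1, Add(7, Mul(-9, Rational(1, 2)))), -1), Add(-347, Add(7, Mul(-9, Rational(1, 2)))))) = Add(221094, Mul(Pow(Add(1, Add(7, Rational(-9, 2))), -1), Add(-347, Add(7, Rational(-9, 2))))) = Add(221094, Mul(Pow(Add(1, Rational(5, 2)), -1), Add(-347, Rational(5, 2)))) = Add(221094, Mul(Pow(Rational(7, 2), -1), Rational(-689, 2))) = Add(221094, Mul(Rational(2, 7), Rational(-689, 2))) = Add(221094, Rational(-689, 7)) = Rational(1546969, 7)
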